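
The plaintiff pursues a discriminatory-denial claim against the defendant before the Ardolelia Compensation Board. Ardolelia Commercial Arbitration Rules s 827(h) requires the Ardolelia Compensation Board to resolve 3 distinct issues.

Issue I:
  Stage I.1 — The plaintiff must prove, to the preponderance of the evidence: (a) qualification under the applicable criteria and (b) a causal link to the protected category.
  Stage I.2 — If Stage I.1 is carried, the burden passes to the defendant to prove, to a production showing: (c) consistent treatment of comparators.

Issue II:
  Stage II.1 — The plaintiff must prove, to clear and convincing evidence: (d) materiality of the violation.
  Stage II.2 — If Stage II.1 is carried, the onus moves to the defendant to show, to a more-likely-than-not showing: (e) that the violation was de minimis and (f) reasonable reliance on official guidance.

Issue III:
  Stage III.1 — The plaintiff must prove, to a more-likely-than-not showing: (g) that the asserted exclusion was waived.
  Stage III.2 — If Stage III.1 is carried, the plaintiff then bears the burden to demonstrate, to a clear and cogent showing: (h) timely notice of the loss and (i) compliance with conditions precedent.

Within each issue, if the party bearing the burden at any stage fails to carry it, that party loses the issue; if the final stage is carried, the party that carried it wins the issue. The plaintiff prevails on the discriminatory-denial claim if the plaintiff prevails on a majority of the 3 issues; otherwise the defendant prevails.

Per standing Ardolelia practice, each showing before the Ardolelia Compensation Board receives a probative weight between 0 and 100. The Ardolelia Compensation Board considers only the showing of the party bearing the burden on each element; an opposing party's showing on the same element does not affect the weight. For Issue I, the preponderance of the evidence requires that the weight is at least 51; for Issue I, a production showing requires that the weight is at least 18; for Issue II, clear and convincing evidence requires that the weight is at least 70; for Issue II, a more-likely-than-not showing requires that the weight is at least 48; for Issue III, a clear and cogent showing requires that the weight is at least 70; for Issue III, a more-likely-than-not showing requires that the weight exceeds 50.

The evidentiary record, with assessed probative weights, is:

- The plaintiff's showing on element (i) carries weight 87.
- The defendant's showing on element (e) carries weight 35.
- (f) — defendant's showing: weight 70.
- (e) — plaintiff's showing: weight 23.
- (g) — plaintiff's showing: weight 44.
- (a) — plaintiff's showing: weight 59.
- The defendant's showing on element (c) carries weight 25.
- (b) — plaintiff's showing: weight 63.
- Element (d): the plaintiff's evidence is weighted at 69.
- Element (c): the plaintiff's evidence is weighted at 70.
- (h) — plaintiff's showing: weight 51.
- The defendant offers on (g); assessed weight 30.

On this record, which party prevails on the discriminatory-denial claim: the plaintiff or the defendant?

— Issue I —
At Stage I.1 the plaintiff must meet the preponderance of the evidence (weight is at least 51): on (a) the weight is 59, ≥ 51, so (a) meets the standard; on (b) the weight is 63, which does reach 51, so (b) meets the standard.
  Stage I.1 carried; the burden shifts to the defendant.
At Stage I.2 the defendant must meet a production showing (weight is at least 18): on (c) the weight is 25 (the plaintiff's 70 is given no effect), which does reach 18, so (c) meets the standard.
  All elements met at the final stage.
Every stage carried; the defendant prevails on this issue.
— Issue II —
Stage II.1 (plaintiff, clear and convincing evidence, weight is at least 70): (d) 69 < 70 — fails.
  Stage II.1 not carried; the plaintiff fails its burden.
The analysis ends at Stage II.1; the defendant prevails on this issue.
— Issue III —
At Stage III.1 the plaintiff must meet a more-likely-than-not showing (weight exceeds 50): on (g) the weight is 44 (the defendant's 30 is given no effect), ≤ 50, so (g) does not meet the standard.
  Stage III.1 not carried; the plaintiff fails its burden.
So the defendant prevails on this issue.
Per-issue: Issue I → defendant; Issue II → defendant; Issue III → defendant. The plaintiff must prevail on a majority of issues; overall, the defendant prevails.

defendant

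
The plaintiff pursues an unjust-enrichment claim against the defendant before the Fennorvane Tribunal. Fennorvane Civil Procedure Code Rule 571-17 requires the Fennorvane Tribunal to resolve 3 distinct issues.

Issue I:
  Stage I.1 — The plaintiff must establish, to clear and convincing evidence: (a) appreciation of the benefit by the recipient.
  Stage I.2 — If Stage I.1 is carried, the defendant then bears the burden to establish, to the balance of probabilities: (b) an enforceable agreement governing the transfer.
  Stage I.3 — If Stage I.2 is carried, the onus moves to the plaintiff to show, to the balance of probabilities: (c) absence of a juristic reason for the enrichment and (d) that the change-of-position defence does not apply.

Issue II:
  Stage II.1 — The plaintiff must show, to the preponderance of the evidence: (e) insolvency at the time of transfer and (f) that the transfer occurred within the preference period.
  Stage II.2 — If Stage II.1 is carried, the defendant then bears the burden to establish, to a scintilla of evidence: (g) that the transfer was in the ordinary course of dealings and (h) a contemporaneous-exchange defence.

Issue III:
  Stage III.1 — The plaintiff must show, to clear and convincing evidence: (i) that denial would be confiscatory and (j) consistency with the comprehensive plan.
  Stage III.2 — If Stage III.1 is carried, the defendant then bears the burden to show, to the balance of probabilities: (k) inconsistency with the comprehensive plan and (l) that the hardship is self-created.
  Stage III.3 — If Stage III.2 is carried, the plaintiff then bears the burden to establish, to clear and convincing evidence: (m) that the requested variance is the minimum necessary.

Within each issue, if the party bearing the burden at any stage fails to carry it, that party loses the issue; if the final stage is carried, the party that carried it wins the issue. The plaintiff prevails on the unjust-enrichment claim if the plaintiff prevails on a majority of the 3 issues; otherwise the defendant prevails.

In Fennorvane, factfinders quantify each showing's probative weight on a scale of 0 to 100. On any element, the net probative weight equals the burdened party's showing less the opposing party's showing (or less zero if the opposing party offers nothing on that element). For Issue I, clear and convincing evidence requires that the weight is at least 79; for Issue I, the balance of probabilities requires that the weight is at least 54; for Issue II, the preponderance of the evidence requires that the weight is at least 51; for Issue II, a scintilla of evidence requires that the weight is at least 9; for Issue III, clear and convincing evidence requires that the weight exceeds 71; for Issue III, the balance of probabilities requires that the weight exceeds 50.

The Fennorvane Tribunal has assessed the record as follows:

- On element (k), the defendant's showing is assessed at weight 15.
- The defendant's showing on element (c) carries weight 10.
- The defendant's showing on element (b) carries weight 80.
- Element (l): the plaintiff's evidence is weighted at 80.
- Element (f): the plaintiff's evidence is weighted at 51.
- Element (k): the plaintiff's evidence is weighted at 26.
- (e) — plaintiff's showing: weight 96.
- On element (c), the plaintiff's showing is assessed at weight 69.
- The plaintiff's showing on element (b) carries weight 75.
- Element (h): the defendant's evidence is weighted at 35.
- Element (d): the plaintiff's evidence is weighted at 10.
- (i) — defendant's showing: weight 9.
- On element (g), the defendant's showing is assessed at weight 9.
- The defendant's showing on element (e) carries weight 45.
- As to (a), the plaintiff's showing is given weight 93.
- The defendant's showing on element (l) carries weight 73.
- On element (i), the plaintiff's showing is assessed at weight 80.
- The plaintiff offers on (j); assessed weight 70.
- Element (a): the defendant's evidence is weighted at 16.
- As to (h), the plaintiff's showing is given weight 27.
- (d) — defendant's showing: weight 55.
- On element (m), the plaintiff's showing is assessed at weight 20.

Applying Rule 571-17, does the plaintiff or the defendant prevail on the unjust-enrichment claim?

— Issue I —
At Stage I.1 the plaintiff must meet clear and convincing evidence (weight is at least 79): on (a) the weight is 93 less the opposing 16 gives net 77, which does not reach 79, so (a) does not meet the standard.
  Stage I.1 not carried; the plaintiff fails its burden.
The defendant prevails on this issue.
— Issue II —
Stage II.1 — burden on plaintiff; standard: the preponderance of the evidence (weight is at least 51).
    (e): 96 − 45 = 51 ≥ 51 [met]
    (f): 51 ≥ 51 [met]
  Stage II.1 is satisfied; the onus moves to the defendant.
Stage II.2 — burden on defendant; standard: a scintilla of evidence (weight is at least 9).
    (g): 9 ≥ 9 [met]
    (h): 35 − 27 = 8 < 9 [not met]
  Not every element is met, so the defendant fails to carry Stage II.2.
The plaintiff prevails on this issue.
— Issue III —
Stage III.1 (plaintiff, clear and convincing evidence, weight exceeds 71): (i) net 80−9=71 ≤ 71 — fails; (j) 70 ≤ 71 — fails.
  The plaintiff does not carry Stage III.1.
The defendant prevails on this issue.
Per-issue: Issue I → defendant; Issue II → plaintiff; Issue III → defendant. The plaintiff must prevail on a majority of issues; overall, the defendant prevails.

defendant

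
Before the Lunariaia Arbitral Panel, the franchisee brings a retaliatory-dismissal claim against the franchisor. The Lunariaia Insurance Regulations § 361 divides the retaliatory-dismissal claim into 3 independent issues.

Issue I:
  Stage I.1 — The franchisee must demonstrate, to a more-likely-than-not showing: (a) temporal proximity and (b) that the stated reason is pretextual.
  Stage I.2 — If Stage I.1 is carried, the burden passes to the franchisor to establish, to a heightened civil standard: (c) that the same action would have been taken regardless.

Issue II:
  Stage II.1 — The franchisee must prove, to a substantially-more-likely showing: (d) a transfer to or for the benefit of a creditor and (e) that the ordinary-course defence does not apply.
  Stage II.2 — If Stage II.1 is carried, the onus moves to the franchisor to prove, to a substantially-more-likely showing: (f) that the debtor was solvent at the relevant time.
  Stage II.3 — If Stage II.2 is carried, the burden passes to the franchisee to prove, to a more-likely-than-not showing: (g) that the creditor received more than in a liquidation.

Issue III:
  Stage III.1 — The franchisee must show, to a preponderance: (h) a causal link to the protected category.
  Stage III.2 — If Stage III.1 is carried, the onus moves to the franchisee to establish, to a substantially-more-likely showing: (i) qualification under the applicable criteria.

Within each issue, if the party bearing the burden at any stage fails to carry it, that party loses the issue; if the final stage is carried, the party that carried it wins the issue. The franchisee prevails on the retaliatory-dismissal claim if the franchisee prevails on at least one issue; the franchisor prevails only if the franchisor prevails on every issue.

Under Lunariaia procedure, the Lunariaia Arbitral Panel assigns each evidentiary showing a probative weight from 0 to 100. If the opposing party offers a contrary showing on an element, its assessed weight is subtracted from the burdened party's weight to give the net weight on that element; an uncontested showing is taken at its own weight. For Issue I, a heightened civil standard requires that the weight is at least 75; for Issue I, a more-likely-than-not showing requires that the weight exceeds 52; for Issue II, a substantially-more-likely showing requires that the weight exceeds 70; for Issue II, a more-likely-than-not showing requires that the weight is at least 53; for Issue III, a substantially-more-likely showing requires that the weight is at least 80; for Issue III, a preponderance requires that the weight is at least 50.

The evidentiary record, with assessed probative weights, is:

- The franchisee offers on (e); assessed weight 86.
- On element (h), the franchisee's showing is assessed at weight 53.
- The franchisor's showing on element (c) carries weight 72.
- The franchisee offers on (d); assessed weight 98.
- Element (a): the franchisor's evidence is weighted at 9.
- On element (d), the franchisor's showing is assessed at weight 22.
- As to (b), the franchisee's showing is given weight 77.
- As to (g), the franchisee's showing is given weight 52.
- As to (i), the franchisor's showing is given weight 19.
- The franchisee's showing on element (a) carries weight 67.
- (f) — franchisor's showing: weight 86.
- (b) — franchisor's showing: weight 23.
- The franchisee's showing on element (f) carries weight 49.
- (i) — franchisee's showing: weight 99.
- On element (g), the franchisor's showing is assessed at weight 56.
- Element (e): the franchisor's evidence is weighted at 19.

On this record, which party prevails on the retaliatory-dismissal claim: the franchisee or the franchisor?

franchisee

— Issue I —
Stage I.1 (franchisee, a more-likely-than-not showing, weight exceeds 52): (a) net 67−9=58 > 52 — meets; (b) net 77−23=54 > 52 — meets.
  Stage I.1 carried; the burden shifts to the franchisor.
Stage I.2 (franchisor, a heightened civil standard, weight is at least 75): (c) 72 < 75 — fails.
  The franchisor does not carry Stage I.2.
The franchisee prevails on this issue.
— Issue II —
At Stage II.1 the franchisee must meet a substantially-more-likely showing (weight exceeds 70): on (d) the weight is 98 less the opposing 22 gives net 76, which does exceed 70, so (d) meets the standard; on (e) the weight is 86 less the opposing 19 gives net 67, ≤ 70, so (e) does not meet the standard.
  Stage II.1 not carried; the franchisee fails its burden.
The analysis ends at Stage II.1; the franchisor prevails on this issue.
— Issue III —
At Stage III.1 the franchisee must meet a preponderance (weight is at least 50): on (h) the weight is 53, which does reach 50, so (h) meets the standard.
  All elements met. The franchisee retains the burden for Stage III.2.
At Stage III.2 the franchisee must meet a substantially-more-likely showing (weight is at least 80): on (i) the weight is 99 less the opposing 19 gives net 80, which does reach 80, so (i) meets the standard.
  All elements met at the final stage.
With every stage satisfied, the franchisee prevails on this issue.
Per-issue: Issue I → franchisee; Issue II → franchisor; Issue III → franchisee. The franchisee must prevail on at least one issue; overall, the franchisee prevails.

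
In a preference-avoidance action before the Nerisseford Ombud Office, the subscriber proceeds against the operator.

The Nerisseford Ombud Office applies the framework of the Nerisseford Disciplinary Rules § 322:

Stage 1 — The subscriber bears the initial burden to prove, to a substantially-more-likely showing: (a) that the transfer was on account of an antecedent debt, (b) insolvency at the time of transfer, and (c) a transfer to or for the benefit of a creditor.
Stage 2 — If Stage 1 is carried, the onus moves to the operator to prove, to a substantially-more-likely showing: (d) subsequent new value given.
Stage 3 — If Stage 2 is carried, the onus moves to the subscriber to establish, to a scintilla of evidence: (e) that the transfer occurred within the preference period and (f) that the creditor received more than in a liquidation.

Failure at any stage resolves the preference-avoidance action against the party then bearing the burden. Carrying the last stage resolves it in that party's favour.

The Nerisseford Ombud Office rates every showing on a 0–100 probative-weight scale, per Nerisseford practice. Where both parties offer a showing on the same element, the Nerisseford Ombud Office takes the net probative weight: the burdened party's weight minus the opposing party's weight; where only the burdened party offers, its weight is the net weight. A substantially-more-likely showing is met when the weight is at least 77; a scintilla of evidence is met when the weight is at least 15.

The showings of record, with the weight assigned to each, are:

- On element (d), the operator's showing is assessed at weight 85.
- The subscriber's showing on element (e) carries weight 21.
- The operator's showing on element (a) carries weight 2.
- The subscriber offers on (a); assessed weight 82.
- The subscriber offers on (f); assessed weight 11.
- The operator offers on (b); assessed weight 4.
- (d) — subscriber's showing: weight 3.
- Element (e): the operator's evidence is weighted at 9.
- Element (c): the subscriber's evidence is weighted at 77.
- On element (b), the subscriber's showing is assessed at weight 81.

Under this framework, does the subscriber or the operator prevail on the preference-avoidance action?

At Stage 1 the subscriber must meet a substantially-more-likely showing (weight is at least 77): on (a) the weight is 82 less the opposing 2 gives net 80, ≥ 77, so (a) meets the standard; on (b) the weight is 81 less the opposing 4 gives net 77, ≥ 77, so (b) meets the standard; on (c) the weight is 77, ≥ 77, so (c) meets the standard.
  Stage 1 carried; the burden shifts to the operator.
At Stage 2 the operator must meet a substantially-more-likely showing (weight is at least 77): on (d) the weight is 85 less the opposing 3 gives net 82, which does reach 77, so (d) meets the standard.
  The operator carries Stage 2; the subscriber now bears the burden.
At Stage 3 the subscriber must meet a scintilla of evidence (weight is at least 15): on (e) the weight is 21 less the opposing 9 gives net 12, < 15, so (e) does not meet the standard; on (f) the weight is 11, < 15, so (f) does not meet the standard.
  Not every element is met, so the subscriber fails to carry Stage 3.
The operator prevails.

operator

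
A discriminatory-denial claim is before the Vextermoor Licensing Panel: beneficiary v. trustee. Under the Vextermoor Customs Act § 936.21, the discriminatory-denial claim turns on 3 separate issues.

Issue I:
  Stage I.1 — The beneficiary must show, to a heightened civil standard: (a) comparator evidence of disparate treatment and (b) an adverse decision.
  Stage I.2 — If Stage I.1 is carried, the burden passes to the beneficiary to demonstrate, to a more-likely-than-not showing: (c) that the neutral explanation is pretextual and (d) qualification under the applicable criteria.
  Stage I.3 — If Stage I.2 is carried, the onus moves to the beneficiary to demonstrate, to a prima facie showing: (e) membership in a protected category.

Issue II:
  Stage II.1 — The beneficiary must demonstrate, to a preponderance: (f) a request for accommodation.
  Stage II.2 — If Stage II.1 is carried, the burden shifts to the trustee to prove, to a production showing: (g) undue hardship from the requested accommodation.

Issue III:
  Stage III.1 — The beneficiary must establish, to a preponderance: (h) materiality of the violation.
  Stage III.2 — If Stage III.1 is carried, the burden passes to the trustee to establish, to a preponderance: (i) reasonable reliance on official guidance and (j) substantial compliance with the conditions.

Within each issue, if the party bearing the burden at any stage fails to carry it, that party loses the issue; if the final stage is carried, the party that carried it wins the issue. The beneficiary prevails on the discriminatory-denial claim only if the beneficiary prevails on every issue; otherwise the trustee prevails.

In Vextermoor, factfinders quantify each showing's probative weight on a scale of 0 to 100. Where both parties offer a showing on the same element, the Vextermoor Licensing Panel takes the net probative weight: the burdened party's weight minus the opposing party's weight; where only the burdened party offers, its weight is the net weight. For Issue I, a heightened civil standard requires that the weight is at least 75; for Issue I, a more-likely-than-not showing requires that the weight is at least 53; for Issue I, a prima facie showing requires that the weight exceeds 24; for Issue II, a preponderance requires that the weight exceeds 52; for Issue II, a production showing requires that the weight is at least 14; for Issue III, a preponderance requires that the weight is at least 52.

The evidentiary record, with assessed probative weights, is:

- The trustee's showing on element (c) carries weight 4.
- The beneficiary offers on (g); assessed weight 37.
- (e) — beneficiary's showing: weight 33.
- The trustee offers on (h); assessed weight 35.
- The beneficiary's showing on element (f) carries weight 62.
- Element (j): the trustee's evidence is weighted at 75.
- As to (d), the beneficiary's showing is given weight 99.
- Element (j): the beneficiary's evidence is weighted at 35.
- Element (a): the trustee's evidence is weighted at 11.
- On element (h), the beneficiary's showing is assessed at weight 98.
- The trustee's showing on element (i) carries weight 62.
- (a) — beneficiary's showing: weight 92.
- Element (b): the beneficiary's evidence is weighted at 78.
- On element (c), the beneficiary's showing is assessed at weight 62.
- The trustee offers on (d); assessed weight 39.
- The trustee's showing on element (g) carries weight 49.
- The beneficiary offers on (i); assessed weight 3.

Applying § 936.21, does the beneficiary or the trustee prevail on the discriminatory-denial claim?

— Issue I —
At Stage I.1 the beneficiary must meet a heightened civil standard (weight is at least 75): on (a) the weight is 92 less the opposing 11 gives net 81, which does reach 75, so (a) meets the standard; on (b) the weight is 78, ≥ 75, so (b) meets the standard.
  Stage I.1 carried; the burden remains with the beneficiary.
At Stage I.2 the beneficiary must meet a more-likely-than-not showing (weight is at least 53): on (c) the weight is 62 less the opposing 4 gives net 58, which does reach 53, so (c) meets the standard; on (d) the weight is 99 less the opposing 39 gives net 60, ≥ 53, so (d) meets the standard.
  All elements met. The beneficiary retains the burden for Stage I.3.
At Stage I.3 the beneficiary must meet a prima facie showing (weight exceeds 24): on (e) the weight is 33, which does exceed 24, so (e) meets the standard.
  Stage I.3 carried; the final stage is satisfied.
Every stage carried; the beneficiary prevails on this issue.
— Issue II —
At Stage II.1 the beneficiary must meet a preponderance (weight exceeds 52): on (f) the weight is 62, > 52, so (f) meets the standard.
  Stage II.1 is satisfied; the onus moves to the trustee.
At Stage II.2 the trustee must meet a production showing (weight is at least 14): on (g) the weight is 49 less the opposing 37 gives net 12, which does not reach 14, so (g) does not meet the standard.
  Stage II.2 not carried; the trustee fails its burden.
The analysis ends at Stage II.2; the beneficiary prevails on this issue.
— Issue III —
At Stage III.1 the beneficiary must meet a preponderance (weight is at least 52): on (h) the weight is 98 less the opposing 35 gives net 63, which does reach 52, so (h) meets the standard.
  The beneficiary carries Stage III.1; the trustee now bears the burden.
At Stage III.2 the trustee must meet a preponderance (weight is at least 52): on (i) the weight is 62 less the opposing 3 gives net 59, which does reach 52, so (i) meets the standard; on (j) the weight is 75 less the opposing 35 gives net 40, < 52, so (j) does not meet the standard.
  The trustee does not carry Stage III.2.
The analysis ends at Stage III.2; the beneficiary prevails on this issue.
Per-issue: Issue I → beneficiary; Issue II → beneficiary; Issue III → beneficiary. The beneficiary must prevail on every issue; overall, the beneficiary prevails.

beneficiary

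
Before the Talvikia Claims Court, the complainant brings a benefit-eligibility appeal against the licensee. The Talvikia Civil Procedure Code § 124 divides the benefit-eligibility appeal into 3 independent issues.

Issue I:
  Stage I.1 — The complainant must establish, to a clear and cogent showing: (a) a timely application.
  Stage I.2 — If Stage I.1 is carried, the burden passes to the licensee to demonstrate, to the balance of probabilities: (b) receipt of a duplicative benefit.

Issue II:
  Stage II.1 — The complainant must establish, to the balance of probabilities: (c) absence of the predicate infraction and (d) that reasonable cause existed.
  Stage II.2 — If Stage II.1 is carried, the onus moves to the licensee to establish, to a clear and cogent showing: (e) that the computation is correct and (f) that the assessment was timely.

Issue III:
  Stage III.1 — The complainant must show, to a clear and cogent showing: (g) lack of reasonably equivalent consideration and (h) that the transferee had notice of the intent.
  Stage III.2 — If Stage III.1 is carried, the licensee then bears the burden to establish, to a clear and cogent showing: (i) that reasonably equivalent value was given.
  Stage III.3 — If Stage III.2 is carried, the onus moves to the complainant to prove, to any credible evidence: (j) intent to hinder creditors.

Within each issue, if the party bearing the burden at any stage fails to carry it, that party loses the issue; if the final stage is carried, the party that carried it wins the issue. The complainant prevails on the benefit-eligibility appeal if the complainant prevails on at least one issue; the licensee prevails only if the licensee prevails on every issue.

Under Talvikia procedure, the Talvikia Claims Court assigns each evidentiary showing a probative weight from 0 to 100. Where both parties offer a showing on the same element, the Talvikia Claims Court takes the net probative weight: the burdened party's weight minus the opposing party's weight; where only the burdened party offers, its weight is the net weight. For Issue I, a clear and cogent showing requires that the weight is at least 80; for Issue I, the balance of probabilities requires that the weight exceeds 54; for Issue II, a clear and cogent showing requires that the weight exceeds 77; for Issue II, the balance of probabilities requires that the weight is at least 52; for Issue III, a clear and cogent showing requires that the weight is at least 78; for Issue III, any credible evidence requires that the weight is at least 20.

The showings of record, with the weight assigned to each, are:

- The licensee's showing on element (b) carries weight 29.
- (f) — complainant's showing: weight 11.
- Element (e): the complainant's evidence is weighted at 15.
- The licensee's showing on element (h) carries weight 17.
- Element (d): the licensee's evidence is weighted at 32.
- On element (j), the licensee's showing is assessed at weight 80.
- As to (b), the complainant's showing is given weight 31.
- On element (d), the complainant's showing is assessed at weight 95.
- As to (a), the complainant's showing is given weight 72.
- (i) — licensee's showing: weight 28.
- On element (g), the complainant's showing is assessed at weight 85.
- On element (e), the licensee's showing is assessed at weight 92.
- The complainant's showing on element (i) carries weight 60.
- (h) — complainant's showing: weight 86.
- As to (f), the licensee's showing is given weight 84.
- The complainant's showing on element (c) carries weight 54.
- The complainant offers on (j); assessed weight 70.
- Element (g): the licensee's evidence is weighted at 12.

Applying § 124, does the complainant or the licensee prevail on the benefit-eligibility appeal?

complainant

— Issue I —
Stage I.1 (complainant, a clear and cogent showing, weight is at least 80): (a) 72 < 80 — fails.
  Not every element is met, so the complainant fails to carry Stage I.1.
So the licensee prevails on this issue.
— Issue II —
Stage II.1 — burden on complainant; standard: the balance of probabilities (weight is at least 52).
    (c): 54 ≥ 52 [met]
    (d): 95 − 32 = 63 ≥ 52 [met]
  All elements met. The burden passes to the licensee.
Stage II.2 — burden on licensee; standard: a clear and cogent showing (weight exceeds 77).
    (e): 92 − 15 = 77 ≤ 77 [not met]
    (f): 84 − 11 = 73 ≤ 77 [not met]
  The licensee does not carry Stage II.2.
The analysis ends at Stage II.2; the complainant prevails on this issue.
— Issue III —
Stage III.1 — burden on complainant; standard: a clear and cogent showing (weight is at least 78).
    (g): 85 − 12 = 73 < 78 [not met]
    (h): 86 − 17 = 69 < 78 [not met]
  Not every element is met, so the complainant fails to carry Stage III.1.
The licensee prevails on this issue.
Per-issue: Issue I → licensee; Issue II → complainant; Issue III → licensee. The complainant must prevail on at least one issue; overall, the complainant prevails.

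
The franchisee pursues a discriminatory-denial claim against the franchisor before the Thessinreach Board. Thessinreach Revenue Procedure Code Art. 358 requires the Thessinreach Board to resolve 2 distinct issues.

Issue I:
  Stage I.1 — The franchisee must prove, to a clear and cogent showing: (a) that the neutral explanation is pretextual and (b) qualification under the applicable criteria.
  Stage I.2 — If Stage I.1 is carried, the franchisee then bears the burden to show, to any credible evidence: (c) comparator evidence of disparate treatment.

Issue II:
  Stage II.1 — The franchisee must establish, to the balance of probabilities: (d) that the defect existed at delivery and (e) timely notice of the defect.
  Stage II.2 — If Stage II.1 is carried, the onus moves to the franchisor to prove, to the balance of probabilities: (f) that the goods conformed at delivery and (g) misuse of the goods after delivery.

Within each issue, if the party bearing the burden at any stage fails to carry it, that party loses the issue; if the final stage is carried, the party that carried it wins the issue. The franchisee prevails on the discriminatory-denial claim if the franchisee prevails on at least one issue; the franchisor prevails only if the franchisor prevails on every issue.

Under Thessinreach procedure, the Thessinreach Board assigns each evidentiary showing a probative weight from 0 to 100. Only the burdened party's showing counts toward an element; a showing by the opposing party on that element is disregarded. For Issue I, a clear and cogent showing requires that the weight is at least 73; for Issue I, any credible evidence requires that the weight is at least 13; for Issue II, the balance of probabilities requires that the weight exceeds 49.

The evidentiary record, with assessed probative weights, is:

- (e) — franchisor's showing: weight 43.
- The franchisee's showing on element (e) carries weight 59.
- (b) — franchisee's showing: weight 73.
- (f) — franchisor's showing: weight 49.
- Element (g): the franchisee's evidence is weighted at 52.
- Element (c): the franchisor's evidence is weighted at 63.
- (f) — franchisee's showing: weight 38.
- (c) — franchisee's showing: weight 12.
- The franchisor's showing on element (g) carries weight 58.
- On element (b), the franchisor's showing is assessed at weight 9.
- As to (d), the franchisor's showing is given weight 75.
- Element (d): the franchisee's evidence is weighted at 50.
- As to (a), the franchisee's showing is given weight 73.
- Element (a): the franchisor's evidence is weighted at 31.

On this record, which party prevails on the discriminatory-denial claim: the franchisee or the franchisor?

— Issue I —
At Stage I.1 the franchisee must meet a clear and cogent showing (weight is at least 73): on (a) the weight is 73 (the franchisor's 31 is given no effect), ≥ 73, so (a) meets the standard; on (b) the weight is 73 (the franchisor's 9 is given no effect), which does reach 73, so (b) meets the standard.
  All elements met. The franchisee retains the burden for Stage I.2.
At Stage I.2 the franchisee must meet any credible evidence (weight is at least 13): on (c) the weight is 12 (the franchisor's 63 is given no effect), < 13, so (c) does not meet the standard.
  Not every element is met, so the franchisee fails to carry Stage I.2.
The franchisor prevails on this issue.
— Issue II —
At Stage II.1 the franchisee must meet the balance of probabilities (weight exceeds 49): on (d) the weight is 50 (the franchisor's 75 is given no effect), which does exceed 49, so (d) meets the standard; on (e) the weight is 59 (the franchisor's 43 is given no effect), > 49, so (e) meets the standard.
  All elements met. The burden passes to the franchisor.
At Stage II.2 the franchisor must meet the balance of probabilities (weight exceeds 49): on (f) the weight is 49 (the franchisee's 38 is given no effect), ≤ 49, so (f) does not meet the standard; on (g) the weight is 58 (the franchisee's 52 is given no effect), which does exceed 49, so (g) meets the standard.
  The franchisor does not carry Stage II.2.
So the franchisee prevails on this issue.
Per-issue: Issue I → franchisor; Issue II → franchisee. The franchisee must prevail on at least one issue; overall, the franchisee prevails.

franchisee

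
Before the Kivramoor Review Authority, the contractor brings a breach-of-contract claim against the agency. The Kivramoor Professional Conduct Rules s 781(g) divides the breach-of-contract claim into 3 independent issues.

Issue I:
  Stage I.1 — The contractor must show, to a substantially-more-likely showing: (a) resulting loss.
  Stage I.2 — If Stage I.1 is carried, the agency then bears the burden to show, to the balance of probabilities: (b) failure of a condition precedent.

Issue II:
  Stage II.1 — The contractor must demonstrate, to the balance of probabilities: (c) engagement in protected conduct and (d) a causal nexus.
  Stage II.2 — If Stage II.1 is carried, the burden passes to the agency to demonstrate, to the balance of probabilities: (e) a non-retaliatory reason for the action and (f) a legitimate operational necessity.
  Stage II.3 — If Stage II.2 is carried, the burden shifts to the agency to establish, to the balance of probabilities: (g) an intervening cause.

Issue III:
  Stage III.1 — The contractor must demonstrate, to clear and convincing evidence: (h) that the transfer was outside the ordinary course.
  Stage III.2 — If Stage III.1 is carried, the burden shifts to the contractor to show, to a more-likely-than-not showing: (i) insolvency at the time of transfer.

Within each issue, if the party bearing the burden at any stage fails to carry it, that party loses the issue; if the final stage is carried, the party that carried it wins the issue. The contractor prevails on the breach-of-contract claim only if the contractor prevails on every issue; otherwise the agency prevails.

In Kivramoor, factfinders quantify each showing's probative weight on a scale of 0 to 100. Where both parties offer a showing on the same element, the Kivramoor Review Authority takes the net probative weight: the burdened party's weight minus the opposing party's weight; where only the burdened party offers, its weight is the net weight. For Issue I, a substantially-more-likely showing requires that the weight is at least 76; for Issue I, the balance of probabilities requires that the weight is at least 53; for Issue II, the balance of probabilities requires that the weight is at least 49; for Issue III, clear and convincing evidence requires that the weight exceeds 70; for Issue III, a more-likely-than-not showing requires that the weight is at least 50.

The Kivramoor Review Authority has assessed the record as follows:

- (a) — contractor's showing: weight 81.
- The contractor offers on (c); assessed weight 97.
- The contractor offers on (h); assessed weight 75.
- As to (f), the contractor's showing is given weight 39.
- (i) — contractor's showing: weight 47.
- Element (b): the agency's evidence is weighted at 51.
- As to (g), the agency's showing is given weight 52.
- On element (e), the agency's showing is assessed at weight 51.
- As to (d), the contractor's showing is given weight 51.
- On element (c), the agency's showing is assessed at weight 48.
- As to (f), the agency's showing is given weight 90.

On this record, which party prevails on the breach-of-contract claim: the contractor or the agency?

— Issue I —
Stage I.1 (contractor, a substantially-more-likely showing, weight is at least 76): (a) 81 ≥ 76 — meets.
  The contractor carries Stage I.1; the agency now bears the burden.
Stage I.2 (agency, the balance of probabilities, weight is at least 53): (b) 51 < 53 — fails.
  The agency does not carry Stage I.2.
So the contractor prevails on this issue.
— Issue II —
At Stage II.1 the contractor must meet the balance of probabilities (weight is at least 49): on (c) the weight is 97 less the opposing 48 gives net 49, ≥ 49, so (c) meets the standard; on (d) the weight is 51, ≥ 49, so (d) meets the standard.
  All elements met. The burden passes to the agency.
At Stage II.2 the agency must meet the balance of probabilities (weight is at least 49): on (e) the weight is 51, ≥ 49, so (e) meets the standard; on (f) the weight is 90 less the opposing 39 gives net 51, ≥ 49, so (f) meets the standard.
  All elements met. The agency retains the burden for Stage II.3.
At Stage II.3 the agency must meet the balance of probabilities (weight is at least 49): on (g) the weight is 52, ≥ 49, so (g) meets the standard.
  Stage II.3 carried; the final stage is satisfied.
With every stage satisfied, the agency prevails on this issue.
— Issue III —
Stage III.1 (contractor, clear and convincing evidence, weight exceeds 70): (h) 75 > 70 — meets.
  All elements met. The contractor retains the burden for Stage III.2.
Stage III.2 (contractor, a more-likely-than-not showing, weight is at least 50): (i) 47 < 50 — fails.
  Not every element is met, so the contractor fails to carry Stage III.2.
The analysis ends at Stage III.2; the agency prevails on this issue.
Per-issue: Issue I → contractor; Issue II → agency; Issue III → agency. The contractor must prevail on every issue; overall, the agency prevails.

agency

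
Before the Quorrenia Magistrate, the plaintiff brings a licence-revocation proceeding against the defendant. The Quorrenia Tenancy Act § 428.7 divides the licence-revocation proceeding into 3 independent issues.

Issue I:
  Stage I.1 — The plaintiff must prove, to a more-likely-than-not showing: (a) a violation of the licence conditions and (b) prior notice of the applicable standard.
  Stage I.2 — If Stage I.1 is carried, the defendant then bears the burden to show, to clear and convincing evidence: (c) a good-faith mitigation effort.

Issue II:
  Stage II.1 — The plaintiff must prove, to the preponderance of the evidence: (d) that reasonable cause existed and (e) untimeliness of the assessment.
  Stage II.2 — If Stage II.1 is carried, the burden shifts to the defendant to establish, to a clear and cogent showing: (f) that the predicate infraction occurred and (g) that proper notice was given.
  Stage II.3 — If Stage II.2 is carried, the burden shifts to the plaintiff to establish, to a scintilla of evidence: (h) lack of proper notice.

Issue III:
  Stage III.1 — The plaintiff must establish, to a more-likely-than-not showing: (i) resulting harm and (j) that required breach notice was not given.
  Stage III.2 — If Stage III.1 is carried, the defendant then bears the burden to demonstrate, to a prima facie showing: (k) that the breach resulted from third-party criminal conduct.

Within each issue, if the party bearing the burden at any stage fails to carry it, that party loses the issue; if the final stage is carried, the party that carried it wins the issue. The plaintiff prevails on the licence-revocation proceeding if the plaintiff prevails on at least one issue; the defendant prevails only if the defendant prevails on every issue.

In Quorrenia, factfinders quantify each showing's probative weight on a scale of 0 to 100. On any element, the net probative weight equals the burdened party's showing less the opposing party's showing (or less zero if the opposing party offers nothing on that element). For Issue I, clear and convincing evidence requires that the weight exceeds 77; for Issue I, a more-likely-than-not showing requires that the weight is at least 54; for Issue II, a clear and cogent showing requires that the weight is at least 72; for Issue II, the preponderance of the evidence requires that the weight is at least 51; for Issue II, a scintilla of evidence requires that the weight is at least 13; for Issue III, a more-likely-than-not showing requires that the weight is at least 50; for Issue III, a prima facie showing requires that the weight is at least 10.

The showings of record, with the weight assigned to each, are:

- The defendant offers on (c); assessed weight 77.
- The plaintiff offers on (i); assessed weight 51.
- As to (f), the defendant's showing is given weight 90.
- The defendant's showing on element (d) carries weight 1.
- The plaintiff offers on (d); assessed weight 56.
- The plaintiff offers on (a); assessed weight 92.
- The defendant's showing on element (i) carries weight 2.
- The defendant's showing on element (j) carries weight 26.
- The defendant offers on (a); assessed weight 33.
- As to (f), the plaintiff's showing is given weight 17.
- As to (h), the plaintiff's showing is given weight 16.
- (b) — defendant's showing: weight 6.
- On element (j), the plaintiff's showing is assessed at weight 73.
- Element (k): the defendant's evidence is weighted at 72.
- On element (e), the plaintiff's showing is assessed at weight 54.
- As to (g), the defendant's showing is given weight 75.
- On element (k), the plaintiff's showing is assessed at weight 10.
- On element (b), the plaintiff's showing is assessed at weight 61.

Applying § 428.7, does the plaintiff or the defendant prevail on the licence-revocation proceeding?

— Issue I —
At Stage I.1 the plaintiff must meet a more-likely-than-not showing (weight is at least 54): on (a) the weight is 92 less the opposing 33 gives net 59, which does reach 54, so (a) meets the standard; on (b) the weight is 61 less the opposing 6 gives net 55, ≥ 54, so (b) meets the standard.
  Stage I.1 is satisfied; the onus moves to the defendant.
At Stage I.2 the defendant must meet clear and convincing evidence (weight exceeds 77): on (c) the weight is 77, ≤ 77, so (c) does not meet the standard.
  The defendant does not carry Stage I.2.
So the plaintiff prevails on this issue.
— Issue II —
Stage II.1 — burden on plaintiff; standard: the preponderance of the evidence (weight is at least 51).
    (d): 56 − 1 = 55 ≥ 51 [met]
    (e): 54 ≥ 51 [met]
  The plaintiff carries Stage II.1; the defendant now bears the burden.
Stage II.2 — burden on defendant; standard: a clear and cogent showing (weight is at least 72).
    (f): 90 − 17 = 73 ≥ 72 [met]
    (g): 75 ≥ 72 [met]
  Stage II.2 carried; the burden shifts to the plaintiff.
Stage II.3 — burden on plaintiff; standard: a scintilla of evidence (weight is at least 13).
    (h): 16 ≥ 13 [met]
  All elements met at the final stage.
All stages carried — the plaintiff prevails on this issue.
— Issue III —
At Stage III.1 the plaintiff must meet a more-likely-than-not showing (weight is at least 50): on (i) the weight is 51 less the opposing 2 gives net 49, < 50, so (i) does not meet the standard; on (j) the weight is 73 less the opposing 26 gives net 47, which does not reach 50, so (j) does not meet the standard.
  Not every element is met, so the plaintiff fails to carry Stage III.1.
The defendant prevails on this issue.
Per-issue: Issue I → plaintiff; Issue II → plaintiff; Issue III → defendant. The plaintiff must prevail on at least one issue; overall, the plaintiff prevails.

plaintiff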